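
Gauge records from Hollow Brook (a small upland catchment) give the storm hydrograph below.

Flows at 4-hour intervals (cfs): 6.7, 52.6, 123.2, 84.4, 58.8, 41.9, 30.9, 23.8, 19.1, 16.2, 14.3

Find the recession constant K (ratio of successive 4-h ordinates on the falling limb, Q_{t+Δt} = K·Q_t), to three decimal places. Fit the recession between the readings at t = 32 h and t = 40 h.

K ≈ 0.865

Using the recession-limb readings at t = 32 h and t = 40 h: Q falls from 19.1 to 14.3 cfs over 2 intervals.
K = (Q₂/Q₁)^(1/2) = (14.3/19.1)^(1/2) = 0.865.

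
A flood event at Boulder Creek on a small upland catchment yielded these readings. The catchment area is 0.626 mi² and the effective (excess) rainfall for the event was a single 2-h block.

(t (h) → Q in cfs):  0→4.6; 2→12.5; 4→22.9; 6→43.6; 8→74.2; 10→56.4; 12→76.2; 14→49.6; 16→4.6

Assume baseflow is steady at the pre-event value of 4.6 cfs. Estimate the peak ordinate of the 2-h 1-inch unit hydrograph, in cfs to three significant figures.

U_p ≈ 47.7 cfs

Direct runoff: 0.0, 7.9, 18.3, 39.0, 69.6, 51.8, 71.6, 45.0, 0.0 cfs; ΣQ_DR = 303.2 cfs, peak = 71.6 cfs.
Runoff depth d = ΣQ_DR·Δt / A = 303.2 × 7200 / (0.626 mi²) = 1.501 in.
The 1-inch UH is the DRH scaled by (1 in)/d, so U_p = 71.6 × 1/1.501 = 47.7 cfs.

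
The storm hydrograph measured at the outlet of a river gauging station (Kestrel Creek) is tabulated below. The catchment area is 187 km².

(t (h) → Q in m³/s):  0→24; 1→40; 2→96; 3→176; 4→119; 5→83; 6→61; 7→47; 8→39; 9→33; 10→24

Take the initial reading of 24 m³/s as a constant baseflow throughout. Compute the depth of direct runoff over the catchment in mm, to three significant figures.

Direct runoff: 0.0, 16.0, 72.0, 152.0, 95.0, 59.0, 37.0, 23.0, 15.0, 9.0, 0.0 m³/s; ΣQ_DR = 478.0 m³/s.
V = ΣQ_DR · Δt = 478.0 × 3600 s = 1.721 × 10^6 m³.
Over A = 187 km², depth = V / A = 9.20 mm.

d ≈ 9.20 mm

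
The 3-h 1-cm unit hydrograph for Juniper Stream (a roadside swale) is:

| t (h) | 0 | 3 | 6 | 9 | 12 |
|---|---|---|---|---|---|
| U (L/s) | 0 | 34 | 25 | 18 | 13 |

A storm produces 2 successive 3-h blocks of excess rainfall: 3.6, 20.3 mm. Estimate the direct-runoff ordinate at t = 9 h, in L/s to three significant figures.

By discrete convolution, Q_j = Σ (P_i / 10 mm) · U_{j−i}.
At t = 9 h (j=3): Q = (3.6/10)·18 + (20.3/10)·25 = 57.2 L/s.

Q ≈ 57.2 L/s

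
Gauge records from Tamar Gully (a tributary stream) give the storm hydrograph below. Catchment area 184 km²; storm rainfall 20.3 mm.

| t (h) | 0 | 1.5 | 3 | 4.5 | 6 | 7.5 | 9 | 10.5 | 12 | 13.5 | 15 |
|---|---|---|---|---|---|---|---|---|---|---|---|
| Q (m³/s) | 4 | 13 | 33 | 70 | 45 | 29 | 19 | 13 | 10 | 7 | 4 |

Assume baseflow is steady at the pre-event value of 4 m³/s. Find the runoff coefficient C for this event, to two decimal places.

C ≈ 0.29

ΣQ_DR = 203.0 m³/s; V = ΣQ_DR·Δt = 1.096 × 10^6 m³.
Runoff depth d = V / A = 5.958 mm.
C = d / P = 5.958 / 20.3 = 0.29.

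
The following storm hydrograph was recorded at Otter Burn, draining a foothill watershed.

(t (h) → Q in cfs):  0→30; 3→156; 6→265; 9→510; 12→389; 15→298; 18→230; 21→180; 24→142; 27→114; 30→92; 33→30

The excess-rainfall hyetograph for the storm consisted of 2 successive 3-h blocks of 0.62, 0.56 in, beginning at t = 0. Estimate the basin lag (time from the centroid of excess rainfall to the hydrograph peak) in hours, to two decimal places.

Centroid of excess rainfall: t_c = Σ P_i·t̄_i / ΣP_i = 2.9237 h (block centres at 1.5, 4.5 h).
Hydrograph peak occurs at t = 9 h, so basin lag t_L = 9 − 2.9237 = 6.08 h.

t_L ≈ 6.08 h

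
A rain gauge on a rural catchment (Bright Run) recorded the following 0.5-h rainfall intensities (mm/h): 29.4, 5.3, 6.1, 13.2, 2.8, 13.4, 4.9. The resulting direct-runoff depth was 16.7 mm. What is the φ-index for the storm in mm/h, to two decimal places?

φ ≈ 7.53 mm/h

Only the 3 blocks with intensity above φ contribute runoff: 29.4, 13.2, 13.4 mm/h.
Σ(I−φ)·Δt = d  ⇒  (29.4+13.2+13.4 − 3φ)·0.5 = 16.7
φ = (56.00 − 16.7/0.5) / 3 = 7.53 mm/h.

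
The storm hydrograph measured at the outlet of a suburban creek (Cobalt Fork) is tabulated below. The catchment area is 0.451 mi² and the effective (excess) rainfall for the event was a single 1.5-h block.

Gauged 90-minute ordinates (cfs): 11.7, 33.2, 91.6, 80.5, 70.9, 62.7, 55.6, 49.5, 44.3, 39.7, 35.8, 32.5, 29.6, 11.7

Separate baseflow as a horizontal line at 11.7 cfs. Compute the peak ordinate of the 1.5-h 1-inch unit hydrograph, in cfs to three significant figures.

U_p ≈ 31.9 cfs

Direct runoff: 0.0, 21.5, 79.9, 68.8, 59.2, 51.0, 43.9, 37.8, 32.6, 28.0, 24.1, 20.8, 17.9, 0.0 cfs; ΣQ_DR = 485.5 cfs, peak = 79.9 cfs.
Runoff depth d = ΣQ_DR·Δt / A = 485.5 × 5400 / (0.451 mi²) = 2.502 in.
The 1-inch UH is the DRH scaled by (1 in)/d, so U_p = 79.9 × 1/2.502 = 31.9 cfs.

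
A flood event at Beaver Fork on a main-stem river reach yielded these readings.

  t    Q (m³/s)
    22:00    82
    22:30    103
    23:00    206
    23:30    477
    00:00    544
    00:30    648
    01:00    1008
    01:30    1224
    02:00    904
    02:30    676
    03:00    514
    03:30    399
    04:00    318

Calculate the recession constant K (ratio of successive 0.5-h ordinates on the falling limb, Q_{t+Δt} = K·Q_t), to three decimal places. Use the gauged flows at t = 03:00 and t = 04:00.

Using the recession-limb readings at t = 03:00 and t = 04:00: Q falls from 514 to 318 m³/s over 2 intervals.
K = (Q₂/Q₁)^(1/2) = (318/514)^(1/2) = 0.787.

K ≈ 0.787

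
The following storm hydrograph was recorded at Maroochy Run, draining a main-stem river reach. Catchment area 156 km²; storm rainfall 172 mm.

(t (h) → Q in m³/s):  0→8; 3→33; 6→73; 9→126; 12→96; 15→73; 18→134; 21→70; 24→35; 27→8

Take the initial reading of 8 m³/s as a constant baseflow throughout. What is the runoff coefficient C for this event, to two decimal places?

C ≈ 0.23

ΣQ_DR = 576.0 m³/s; V = ΣQ_DR·Δt = 6.221 × 10^6 m³.
Runoff depth d = V / A = 39.88 mm.
C = d / P = 39.88 / 172 = 0.23.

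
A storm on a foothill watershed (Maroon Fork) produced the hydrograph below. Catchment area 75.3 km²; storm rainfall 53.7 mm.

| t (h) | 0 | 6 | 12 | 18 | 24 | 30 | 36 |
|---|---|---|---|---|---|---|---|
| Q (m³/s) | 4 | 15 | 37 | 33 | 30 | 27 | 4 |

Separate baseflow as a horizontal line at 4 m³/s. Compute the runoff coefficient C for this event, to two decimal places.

C ≈ 0.65

ΣQ_DR = 122.0 m³/s; V = ΣQ_DR·Δt = 2.635 × 10^6 m³.
Runoff depth d = V / A = 35.00 mm.
C = d / P = 35.00 / 53.7 = 0.65.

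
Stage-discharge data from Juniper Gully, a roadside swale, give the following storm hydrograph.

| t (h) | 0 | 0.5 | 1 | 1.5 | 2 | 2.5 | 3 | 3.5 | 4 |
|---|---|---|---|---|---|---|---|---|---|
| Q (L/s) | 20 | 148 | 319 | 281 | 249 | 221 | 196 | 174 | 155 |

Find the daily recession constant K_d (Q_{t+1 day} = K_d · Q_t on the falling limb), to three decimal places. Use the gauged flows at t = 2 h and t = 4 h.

Between t = 2 h and t = 4 h the flow falls from 249 to 155 L/s over 4×0.5 h = 2 h.
Per-interval ratio K = (155/249)^(1/4) = 0.8882; K_d = K^(24/0.5) = 0.003.

K_d ≈ 0.003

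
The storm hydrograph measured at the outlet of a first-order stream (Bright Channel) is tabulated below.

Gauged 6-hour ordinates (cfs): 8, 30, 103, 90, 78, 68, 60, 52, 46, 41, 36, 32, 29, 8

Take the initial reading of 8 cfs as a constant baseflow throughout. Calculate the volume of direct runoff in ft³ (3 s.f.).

V ≈ 1.23 × 10^7 ft³

Direct-runoff ordinates (Q − Q_b): 0.0, 22.0, 95.0, 82.0, 70.0, 60.0, 52.0, 44.0, 38.0, 33.0, 28.0, 24.0, 21.0, 0.0 cfs.
ΣQ_DR = 569.0 cfs.
With Δt = 6 h = 21600 s, V = ΣQ_DR · Δt = 569.0 × 21600 = 1.23 × 10^7 ft³.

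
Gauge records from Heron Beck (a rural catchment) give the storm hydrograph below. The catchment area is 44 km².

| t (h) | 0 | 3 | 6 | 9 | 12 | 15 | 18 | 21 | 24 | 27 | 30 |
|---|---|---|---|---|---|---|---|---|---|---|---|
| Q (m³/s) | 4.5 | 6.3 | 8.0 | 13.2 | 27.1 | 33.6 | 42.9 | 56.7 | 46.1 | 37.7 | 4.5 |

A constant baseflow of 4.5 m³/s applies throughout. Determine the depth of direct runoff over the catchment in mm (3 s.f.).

d ≈ 56.7 mm

Direct runoff: 0.0, 1.8, 3.5, 8.7, 22.6, 29.1, 38.4, 52.2, 41.6, 33.2, 0.0 m³/s; ΣQ_DR = 231.1 m³/s.
V = ΣQ_DR · Δt = 231.1 × 10800 s = 2.496 × 10^6 m³.
Over A = 44 km², depth = V / A = 56.7 mm.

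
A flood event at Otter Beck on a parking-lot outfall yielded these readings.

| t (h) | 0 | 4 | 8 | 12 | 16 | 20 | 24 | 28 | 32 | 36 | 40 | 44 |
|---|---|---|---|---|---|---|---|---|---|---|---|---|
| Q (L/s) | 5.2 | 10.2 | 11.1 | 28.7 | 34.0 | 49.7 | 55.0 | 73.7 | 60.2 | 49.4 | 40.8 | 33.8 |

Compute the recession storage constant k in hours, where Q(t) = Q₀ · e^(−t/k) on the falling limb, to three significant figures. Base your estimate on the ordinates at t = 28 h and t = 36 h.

On the falling limb, Q drops from 73.7 to 49.4 L/s between t = 28 h and t = 36 h (Δt = 8 h).
k = −Δt / ln(Q₂/Q₁) = −8 / ln(49.4/73.7) = 20.0 h.

k ≈ 20.0 h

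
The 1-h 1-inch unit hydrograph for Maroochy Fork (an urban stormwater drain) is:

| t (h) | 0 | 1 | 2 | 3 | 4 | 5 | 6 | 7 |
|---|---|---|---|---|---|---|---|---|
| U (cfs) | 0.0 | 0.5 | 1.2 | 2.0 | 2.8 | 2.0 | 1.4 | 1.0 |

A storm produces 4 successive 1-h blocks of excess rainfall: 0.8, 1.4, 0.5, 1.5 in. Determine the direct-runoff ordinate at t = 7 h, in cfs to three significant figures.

Q ≈ 7.96 cfs

By discrete convolution, Q_j = Σ (P_i / 1 in) · U_{j−i}.
At t = 7 h (j=7): Q = (0.8/1)·1.0 + (1.4/1)·1.4 + (0.5/1)·2.0 + (1.5/1)·2.8 = 7.96 cfs.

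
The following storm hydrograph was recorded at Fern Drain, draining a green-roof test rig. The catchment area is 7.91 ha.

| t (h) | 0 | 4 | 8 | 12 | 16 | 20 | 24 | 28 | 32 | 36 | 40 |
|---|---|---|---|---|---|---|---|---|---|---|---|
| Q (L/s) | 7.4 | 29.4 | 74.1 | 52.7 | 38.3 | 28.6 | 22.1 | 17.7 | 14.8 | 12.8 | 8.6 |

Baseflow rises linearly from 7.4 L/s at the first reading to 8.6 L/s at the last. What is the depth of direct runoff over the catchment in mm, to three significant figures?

d ≈ 39.8 mm

Direct runoff: 0.00, 21.88, 66.46, 44.94, 30.42, 20.60, 13.98, 9.46, 6.44, 4.32, 0.00 L/s; ΣQ_DR = 218.5 L/s.
V = ΣQ_DR · Δt = 218.5 × 14400 s = 3.146 × 10^6 L.
Over A = 7.91 ha, depth = V / A = 39.8 mm.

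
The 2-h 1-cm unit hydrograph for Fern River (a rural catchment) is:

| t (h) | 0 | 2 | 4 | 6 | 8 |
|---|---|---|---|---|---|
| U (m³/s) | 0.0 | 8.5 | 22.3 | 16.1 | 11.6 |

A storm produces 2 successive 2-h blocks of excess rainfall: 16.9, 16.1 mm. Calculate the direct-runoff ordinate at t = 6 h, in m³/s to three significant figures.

Q ≈ 63.1 m³/s

By discrete convolution, Q_j = Σ (P_i / 10 mm) · U_{j−i}.
At t = 6 h (j=3): Q = (16.9/10)·16.1 + (16.1/10)·22.3 = 63.1 m³/s.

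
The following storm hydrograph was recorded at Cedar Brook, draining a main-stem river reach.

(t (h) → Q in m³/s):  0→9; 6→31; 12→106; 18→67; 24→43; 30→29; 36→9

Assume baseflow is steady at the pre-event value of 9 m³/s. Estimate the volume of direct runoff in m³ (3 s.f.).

Direct-runoff ordinates (Q − Q_b): 0.0, 22.0, 97.0, 58.0, 34.0, 20.0, 0.0 m³/s.
ΣQ_DR = 231.0 m³/s.
With Δt = 6 h = 21600 s, V = ΣQ_DR · Δt = 231.0 × 21600 = 4.99 × 10^6 m³.

V ≈ 4.99 × 10^6 m³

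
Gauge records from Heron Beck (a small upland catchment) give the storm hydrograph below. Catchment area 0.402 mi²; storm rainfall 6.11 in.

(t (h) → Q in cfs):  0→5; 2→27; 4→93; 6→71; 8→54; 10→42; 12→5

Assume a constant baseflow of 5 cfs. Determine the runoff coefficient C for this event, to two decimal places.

ΣQ_DR = 262.0 cfs; V = ΣQ_DR·Δt = 1.886 × 10^6 ft³.
Runoff depth d = V / A = 2.020 in.
C = d / P = 2.020 / 6.11 = 0.33.

C ≈ 0.33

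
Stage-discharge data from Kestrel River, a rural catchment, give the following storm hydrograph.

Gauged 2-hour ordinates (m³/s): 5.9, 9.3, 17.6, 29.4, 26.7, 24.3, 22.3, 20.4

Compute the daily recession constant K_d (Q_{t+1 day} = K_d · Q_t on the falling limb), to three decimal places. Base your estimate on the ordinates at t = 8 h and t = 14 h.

Between t = 8 h and t = 14 h the flow falls from 26.7 to 20.4 m³/s over 3×2 h = 6 h.
Per-interval ratio K = (20.4/26.7)^(1/3) = 0.9142; K_d = K^(24/2) = 0.341.

K_d ≈ 0.341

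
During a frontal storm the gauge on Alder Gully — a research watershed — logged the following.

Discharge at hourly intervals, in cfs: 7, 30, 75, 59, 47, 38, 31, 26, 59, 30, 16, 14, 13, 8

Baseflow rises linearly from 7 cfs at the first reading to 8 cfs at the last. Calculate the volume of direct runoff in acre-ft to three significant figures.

V ≈ 28.8 acre-ft

Direct-runoff ordinates (Q − Q_b): 0.00, 22.92, 67.85, 51.77, 39.69, 30.62, 23.54, 18.46, 51.38, 22.31, 8.23, 6.15, 5.08, 0.00 cfs.
ΣQ_DR = 348.0 cfs.
With Δt = 1 h = 3600 s, V = ΣQ_DR · Δt = 348.0 × 3600 = 1.25 × 10^6 ft³ = 28.8 acre-ft.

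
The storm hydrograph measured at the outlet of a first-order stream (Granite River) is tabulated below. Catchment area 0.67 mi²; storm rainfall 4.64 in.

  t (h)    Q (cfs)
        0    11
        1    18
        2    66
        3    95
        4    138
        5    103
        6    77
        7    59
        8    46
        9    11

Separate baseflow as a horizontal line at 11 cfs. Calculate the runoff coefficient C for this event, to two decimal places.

C ≈ 0.26

ΣQ_DR = 514.0 cfs; V = ΣQ_DR·Δt = 1.850 × 10^6 ft³.
Runoff depth d = V / A = 1.189 in.
C = d / P = 1.189 / 4.64 = 0.26.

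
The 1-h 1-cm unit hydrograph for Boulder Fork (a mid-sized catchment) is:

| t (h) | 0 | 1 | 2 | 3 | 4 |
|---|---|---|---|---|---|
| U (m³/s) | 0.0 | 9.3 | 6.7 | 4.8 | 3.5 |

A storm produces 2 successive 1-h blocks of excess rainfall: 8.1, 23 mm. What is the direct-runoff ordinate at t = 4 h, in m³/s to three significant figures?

Q ≈ 13.9 m³/s

By discrete convolution, Q_j = Σ (P_i / 10 mm) · U_{j−i}.
At t = 4 h (j=4): Q = (8.1/10)·3.5 + (23/10)·4.8 = 13.9 m³/s.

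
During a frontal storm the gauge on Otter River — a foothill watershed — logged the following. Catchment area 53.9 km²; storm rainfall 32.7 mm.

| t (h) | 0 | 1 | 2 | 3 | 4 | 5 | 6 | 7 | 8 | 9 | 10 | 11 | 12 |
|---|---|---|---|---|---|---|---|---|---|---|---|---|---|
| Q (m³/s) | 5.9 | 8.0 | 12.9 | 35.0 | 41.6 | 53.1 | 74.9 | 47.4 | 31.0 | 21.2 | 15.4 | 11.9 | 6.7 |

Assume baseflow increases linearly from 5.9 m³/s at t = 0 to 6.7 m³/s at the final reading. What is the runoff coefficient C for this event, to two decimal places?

C ≈ 0.58

ΣQ_DR = 283.1 m³/s; V = ΣQ_DR·Δt = 1.019 × 10^6 m³.
Runoff depth d = V / A = 18.91 mm.
C = d / P = 18.91 / 32.7 = 0.58.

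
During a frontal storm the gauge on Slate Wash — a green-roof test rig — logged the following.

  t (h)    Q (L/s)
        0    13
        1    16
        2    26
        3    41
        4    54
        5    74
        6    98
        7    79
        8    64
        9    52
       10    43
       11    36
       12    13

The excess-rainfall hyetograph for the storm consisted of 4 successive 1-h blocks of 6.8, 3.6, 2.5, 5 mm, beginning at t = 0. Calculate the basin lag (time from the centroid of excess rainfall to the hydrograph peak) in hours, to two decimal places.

t_L ≈ 4.18 h

Centroid of excess rainfall: t_c = Σ P_i·t̄_i / ΣP_i = 1.8184 h (block centres at 0.5, 1.5, 2.5, 3.5 h).
Hydrograph peak occurs at t = 6 h, so basin lag t_L = 6 − 1.8184 = 4.18 h.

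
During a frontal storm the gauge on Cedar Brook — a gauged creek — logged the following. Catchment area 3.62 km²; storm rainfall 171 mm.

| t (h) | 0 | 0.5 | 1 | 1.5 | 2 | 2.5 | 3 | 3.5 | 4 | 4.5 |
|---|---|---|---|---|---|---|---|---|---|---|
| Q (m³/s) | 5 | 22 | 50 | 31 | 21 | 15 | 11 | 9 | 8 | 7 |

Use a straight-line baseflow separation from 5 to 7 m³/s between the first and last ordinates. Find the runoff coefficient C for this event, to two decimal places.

ΣQ_DR = 119.0 m³/s; V = ΣQ_DR·Δt = 2.142 × 10^5 m³.
Runoff depth d = V / A = 59.17 mm.
C = d / P = 59.17 / 171 = 0.35.

C ≈ 0.35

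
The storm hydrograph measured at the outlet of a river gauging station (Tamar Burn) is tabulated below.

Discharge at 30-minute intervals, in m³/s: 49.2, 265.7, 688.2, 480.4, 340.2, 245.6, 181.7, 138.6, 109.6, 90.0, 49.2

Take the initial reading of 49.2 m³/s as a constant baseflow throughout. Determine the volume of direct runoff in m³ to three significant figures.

Direct-runoff ordinates (Q − Q_b): 0.0, 216.5, 639.0, 431.2, 291.0, 196.4, 132.5, 89.4, 60.4, 40.8, 0.0 m³/s.
ΣQ_DR = 2097 m³/s.
With Δt = 0.5 h = 1800 s, V = ΣQ_DR · Δt = 2097 × 1800 = 3.77 × 10^6 m³.

V ≈ 3.77 × 10^6 m³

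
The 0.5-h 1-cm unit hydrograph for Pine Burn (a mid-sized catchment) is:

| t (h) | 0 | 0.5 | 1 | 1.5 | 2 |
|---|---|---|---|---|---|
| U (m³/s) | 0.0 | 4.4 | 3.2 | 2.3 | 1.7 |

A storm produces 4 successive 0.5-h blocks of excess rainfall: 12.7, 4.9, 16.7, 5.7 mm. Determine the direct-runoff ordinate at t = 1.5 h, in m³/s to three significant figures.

By discrete convolution, Q_j = Σ (P_i / 10 mm) · U_{j−i}.
At t = 1.5 h (j=3): Q = (12.7/10)·2.3 + (4.9/10)·3.2 + (16.7/10)·4.4 + (5.7/10)·0.0 = 11.8 m³/s.

Q ≈ 11.8 m³/s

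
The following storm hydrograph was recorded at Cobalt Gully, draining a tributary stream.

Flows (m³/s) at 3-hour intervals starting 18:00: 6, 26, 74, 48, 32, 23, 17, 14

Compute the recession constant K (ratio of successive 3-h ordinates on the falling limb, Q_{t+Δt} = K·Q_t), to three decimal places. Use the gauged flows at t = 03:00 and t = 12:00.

Using the recession-limb readings at t = 03:00 and t = 12:00: Q falls from 48 to 17 m³/s over 3 intervals.
K = (Q₂/Q₁)^(1/3) = (17/48)^(1/3) = 0.708.

K ≈ 0.708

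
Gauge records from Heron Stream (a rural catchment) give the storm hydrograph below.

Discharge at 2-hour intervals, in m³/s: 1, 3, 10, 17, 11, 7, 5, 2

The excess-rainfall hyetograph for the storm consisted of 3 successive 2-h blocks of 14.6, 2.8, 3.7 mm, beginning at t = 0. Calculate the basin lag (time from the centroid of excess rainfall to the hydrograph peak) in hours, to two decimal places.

Centroid of excess rainfall: t_c = Σ P_i·t̄_i / ΣP_i = 1.9668 h (block centres at 1, 3, 5 h).
Hydrograph peak occurs at t = 6 h, so basin lag t_L = 6 − 1.9668 = 4.03 h.

t_L ≈ 4.03 h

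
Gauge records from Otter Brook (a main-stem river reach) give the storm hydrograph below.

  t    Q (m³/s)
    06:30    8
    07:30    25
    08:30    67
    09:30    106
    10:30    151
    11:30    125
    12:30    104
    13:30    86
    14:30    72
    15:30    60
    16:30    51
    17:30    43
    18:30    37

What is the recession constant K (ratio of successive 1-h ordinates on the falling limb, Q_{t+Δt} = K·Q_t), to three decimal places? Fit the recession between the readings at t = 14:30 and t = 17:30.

Using the recession-limb readings at t = 14:30 and t = 17:30: Q falls from 72 to 43 m³/s over 3 intervals.
K = (Q₂/Q₁)^(1/3) = (43/72)^(1/3) = 0.842.

K ≈ 0.842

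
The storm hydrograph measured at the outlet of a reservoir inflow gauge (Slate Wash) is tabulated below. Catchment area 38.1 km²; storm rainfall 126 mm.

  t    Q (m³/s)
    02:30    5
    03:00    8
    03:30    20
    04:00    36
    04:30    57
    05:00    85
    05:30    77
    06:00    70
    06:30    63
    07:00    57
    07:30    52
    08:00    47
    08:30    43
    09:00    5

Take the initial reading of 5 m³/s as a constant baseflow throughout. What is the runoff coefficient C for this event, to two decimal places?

C ≈ 0.21

ΣQ_DR = 555.0 m³/s; V = ΣQ_DR·Δt = 9.990 × 10^5 m³.
Runoff depth d = V / A = 26.22 mm.
C = d / P = 26.22 / 126 = 0.21.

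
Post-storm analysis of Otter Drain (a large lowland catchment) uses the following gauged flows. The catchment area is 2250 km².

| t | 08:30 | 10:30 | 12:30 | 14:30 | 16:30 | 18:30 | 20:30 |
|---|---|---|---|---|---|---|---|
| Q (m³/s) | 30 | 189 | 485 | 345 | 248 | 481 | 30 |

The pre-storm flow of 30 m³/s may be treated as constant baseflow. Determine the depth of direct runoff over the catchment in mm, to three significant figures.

d ≈ 5.11 mm

Direct runoff: 0.0, 159.0, 455.0, 315.0, 218.0, 451.0, 0.0 m³/s; ΣQ_DR = 1598 m³/s.
V = ΣQ_DR · Δt = 1598 × 7200 s = 1.151 × 10^7 m³.
Over A = 2250 km², depth = V / A = 5.11 mm.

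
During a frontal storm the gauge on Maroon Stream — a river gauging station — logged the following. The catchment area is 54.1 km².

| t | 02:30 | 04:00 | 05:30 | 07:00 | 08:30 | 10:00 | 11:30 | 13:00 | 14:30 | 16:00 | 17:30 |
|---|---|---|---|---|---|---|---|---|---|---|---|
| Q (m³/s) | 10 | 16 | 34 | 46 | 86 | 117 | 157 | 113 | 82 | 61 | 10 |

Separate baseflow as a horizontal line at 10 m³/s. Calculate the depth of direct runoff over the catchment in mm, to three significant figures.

Direct runoff: 0.0, 6.0, 24.0, 36.0, 76.0, 107.0, 147.0, 103.0, 72.0, 51.0, 0.0 m³/s; ΣQ_DR = 622.0 m³/s.
V = ΣQ_DR · Δt = 622.0 × 5400 s = 3.359 × 10^6 m³.
Over A = 54.1 km², depth = V / A = 62.1 mm.

d ≈ 62.1 mm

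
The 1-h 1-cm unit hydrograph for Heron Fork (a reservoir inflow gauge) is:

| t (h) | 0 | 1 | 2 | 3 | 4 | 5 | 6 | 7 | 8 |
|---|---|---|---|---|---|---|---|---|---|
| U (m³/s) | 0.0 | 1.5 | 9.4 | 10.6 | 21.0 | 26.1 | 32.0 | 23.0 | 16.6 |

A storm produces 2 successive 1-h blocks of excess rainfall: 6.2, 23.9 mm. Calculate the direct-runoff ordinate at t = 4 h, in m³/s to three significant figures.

By discrete convolution, Q_j = Σ (P_i / 10 mm) · U_{j−i}.
At t = 4 h (j=4): Q = (6.2/10)·21.0 + (23.9/10)·10.6 = 38.4 m³/s.

Q ≈ 38.4 m³/s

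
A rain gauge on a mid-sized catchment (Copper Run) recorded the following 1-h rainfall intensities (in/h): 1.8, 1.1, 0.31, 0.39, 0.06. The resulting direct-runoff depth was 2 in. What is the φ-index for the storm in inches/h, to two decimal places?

φ ≈ 0.45 in/h

Only the 2 blocks with intensity above φ contribute runoff: 1.8, 1.1 in/h.
Σ(I−φ)·Δt = d  ⇒  (1.8+1.1 − 2φ)·1 = 2
φ = (2.900 − 2/1) / 2 = 0.45 in/h.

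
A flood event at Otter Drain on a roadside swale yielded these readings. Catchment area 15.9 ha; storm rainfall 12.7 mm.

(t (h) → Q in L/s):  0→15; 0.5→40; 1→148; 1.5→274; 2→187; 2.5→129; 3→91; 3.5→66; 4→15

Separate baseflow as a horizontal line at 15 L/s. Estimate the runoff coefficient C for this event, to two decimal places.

ΣQ_DR = 830.0 L/s; V = ΣQ_DR·Δt = 1.494 × 10^6 L.
Runoff depth d = V / A = 9.396 mm.
C = d / P = 9.396 / 12.7 = 0.74.

C ≈ 0.74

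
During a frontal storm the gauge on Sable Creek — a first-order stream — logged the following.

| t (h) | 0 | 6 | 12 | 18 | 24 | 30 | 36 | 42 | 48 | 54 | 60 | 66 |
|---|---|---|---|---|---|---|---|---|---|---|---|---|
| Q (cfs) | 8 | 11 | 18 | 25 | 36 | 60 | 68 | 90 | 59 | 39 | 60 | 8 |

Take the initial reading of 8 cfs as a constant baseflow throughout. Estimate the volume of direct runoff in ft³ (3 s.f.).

Direct-runoff ordinates (Q − Q_b): 0.0, 3.0, 10.0, 17.0, 28.0, 52.0, 60.0, 82.0, 51.0, 31.0, 52.0, 0.0 cfs.
ΣQ_DR = 386.0 cfs.
With Δt = 6 h = 21600 s, V = ΣQ_DR · Δt = 386.0 × 21600 = 8.34 × 10^6 ft³.

V ≈ 8.34 × 10^6 ft³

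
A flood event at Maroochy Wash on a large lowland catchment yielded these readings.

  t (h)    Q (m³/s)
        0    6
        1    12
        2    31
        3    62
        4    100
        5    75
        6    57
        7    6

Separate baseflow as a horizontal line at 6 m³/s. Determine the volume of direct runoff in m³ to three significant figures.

V ≈ 1.08 × 10^6 m³

Direct-runoff ordinates (Q − Q_b): 0.0, 6.0, 25.0, 56.0, 94.0, 69.0, 51.0, 0.0 m³/s.
ΣQ_DR = 301.0 m³/s.
With Δt = 1 h = 3600 s, V = ΣQ_DR · Δt = 301.0 × 3600 = 1.08 × 10^6 m³.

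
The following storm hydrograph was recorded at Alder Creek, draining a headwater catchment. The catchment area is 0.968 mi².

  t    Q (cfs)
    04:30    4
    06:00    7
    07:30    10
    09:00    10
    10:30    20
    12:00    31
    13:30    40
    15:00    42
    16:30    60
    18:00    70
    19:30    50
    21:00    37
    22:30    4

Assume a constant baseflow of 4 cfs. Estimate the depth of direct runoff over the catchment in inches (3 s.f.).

Direct runoff: 0.0, 3.0, 6.0, 6.0, 16.0, 27.0, 36.0, 38.0, 56.0, 66.0, 46.0, 33.0, 0.0 cfs; ΣQ_DR = 333.0 cfs.
V = ΣQ_DR · Δt = 333.0 × 5400 s = 1.798 × 10^6 ft³.
Over A = 0.968 mi², depth = V / A = 0.800 in.

d ≈ 0.800 in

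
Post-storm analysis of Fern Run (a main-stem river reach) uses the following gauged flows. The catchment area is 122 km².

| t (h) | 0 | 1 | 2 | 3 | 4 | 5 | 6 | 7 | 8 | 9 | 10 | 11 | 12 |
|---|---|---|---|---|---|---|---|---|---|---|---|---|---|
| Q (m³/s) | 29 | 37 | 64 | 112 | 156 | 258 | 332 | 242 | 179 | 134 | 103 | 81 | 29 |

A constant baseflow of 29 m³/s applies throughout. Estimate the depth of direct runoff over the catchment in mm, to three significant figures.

d ≈ 40.7 mm

Direct runoff: 0.0, 8.0, 35.0, 83.0, 127.0, 229.0, 303.0, 213.0, 150.0, 105.0, 74.0, 52.0, 0.0 m³/s; ΣQ_DR = 1379 m³/s.
V = ΣQ_DR · Δt = 1379 × 3600 s = 4.964 × 10^6 m³.
Over A = 122 km², depth = V / A = 40.7 mm.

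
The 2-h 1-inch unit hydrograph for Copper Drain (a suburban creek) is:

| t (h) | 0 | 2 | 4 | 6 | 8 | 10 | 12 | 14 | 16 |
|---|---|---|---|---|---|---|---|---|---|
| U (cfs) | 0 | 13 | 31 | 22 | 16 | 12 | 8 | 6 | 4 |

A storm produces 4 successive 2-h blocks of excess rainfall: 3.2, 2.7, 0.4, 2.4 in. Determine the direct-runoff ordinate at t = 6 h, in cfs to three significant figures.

By discrete convolution, Q_j = Σ (P_i / 1 in) · U_{j−i}.
At t = 6 h (j=3): Q = (3.2/1)·22 + (2.7/1)·31 + (0.4/1)·13 + (2.4/1)·0 = 159 cfs.

Q ≈ 159 cfs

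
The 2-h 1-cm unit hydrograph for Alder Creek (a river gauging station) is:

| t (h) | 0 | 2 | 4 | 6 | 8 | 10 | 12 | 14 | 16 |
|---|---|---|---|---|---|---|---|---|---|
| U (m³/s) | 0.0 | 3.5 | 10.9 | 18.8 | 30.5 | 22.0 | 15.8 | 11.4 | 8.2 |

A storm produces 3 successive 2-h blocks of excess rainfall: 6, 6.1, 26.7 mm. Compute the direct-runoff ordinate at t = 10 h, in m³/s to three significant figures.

By discrete convolution, Q_j = Σ (P_i / 10 mm) · U_{j−i}.
At t = 10 h (j=5): Q = (6/10)·22.0 + (6.1/10)·30.5 + (26.7/10)·18.8 = 82.0 m³/s.

Q ≈ 82.0 m³/s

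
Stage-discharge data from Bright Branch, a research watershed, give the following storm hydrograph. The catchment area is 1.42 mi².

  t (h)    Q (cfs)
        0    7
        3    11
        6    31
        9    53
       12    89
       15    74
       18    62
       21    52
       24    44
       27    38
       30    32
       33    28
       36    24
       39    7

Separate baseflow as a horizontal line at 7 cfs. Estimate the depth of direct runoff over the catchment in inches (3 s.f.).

Direct runoff: 0.0, 4.0, 24.0, 46.0, 82.0, 67.0, 55.0, 45.0, 37.0, 31.0, 25.0, 21.0, 17.0, 0.0 cfs; ΣQ_DR = 454.0 cfs.
V = ΣQ_DR · Δt = 454.0 × 10800 s = 4.903 × 10^6 ft³.
Over A = 1.42 mi², depth = V / A = 1.49 in.

d ≈ 1.49 in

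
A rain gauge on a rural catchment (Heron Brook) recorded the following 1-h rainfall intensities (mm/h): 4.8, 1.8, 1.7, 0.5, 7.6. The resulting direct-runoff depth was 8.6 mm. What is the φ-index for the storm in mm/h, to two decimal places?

Only the 2 blocks with intensity above φ contribute runoff: 4.8, 7.6 mm/h.
Σ(I−φ)·Δt = d  ⇒  (4.8+7.6 − 2φ)·1 = 8.6
φ = (12.40 − 8.6/1) / 2 = 1.90 mm/h.

φ ≈ 1.90 mm/h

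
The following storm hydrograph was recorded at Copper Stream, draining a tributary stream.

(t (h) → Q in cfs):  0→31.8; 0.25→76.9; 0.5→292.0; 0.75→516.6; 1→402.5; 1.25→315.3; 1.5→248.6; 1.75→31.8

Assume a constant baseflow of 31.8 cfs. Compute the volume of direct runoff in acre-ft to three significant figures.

V ≈ 34.3 acre-ft

Direct-runoff ordinates (Q − Q_b): 0.0, 45.1, 260.2, 484.8, 370.7, 283.5, 216.8, 0.0 cfs.
ΣQ_DR = 1661 cfs.
With Δt = 0.25 h = 900 s, V = ΣQ_DR · Δt = 1661 × 900 = 1.49 × 10^6 ft³ = 34.3 acre-ft.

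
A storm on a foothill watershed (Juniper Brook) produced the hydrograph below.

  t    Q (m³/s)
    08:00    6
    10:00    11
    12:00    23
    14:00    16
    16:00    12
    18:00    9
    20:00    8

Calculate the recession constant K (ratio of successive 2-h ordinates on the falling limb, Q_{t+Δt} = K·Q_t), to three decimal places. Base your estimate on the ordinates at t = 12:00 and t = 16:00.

Using the recession-limb readings at t = 12:00 and t = 16:00: Q falls from 23 to 12 m³/s over 2 intervals.
K = (Q₂/Q₁)^(1/2) = (12/23)^(1/2) = 0.722.

K ≈ 0.722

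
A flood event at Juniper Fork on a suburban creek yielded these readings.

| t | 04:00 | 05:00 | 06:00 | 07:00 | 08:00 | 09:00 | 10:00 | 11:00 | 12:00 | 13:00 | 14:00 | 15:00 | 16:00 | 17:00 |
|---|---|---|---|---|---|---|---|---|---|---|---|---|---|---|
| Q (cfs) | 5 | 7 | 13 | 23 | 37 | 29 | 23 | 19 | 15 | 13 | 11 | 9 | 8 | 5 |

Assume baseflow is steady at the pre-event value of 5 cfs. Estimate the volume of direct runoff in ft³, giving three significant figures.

V ≈ 5.29 × 10^5 ft³

Direct-runoff ordinates (Q − Q_b): 0.0, 2.0, 8.0, 18.0, 32.0, 24.0, 18.0, 14.0, 10.0, 8.0, 6.0, 4.0, 3.0, 0.0 cfs.
ΣQ_DR = 147.0 cfs.
With Δt = 1 h = 3600 s, V = ΣQ_DR · Δt = 147.0 × 3600 = 5.29 × 10^5 ft³.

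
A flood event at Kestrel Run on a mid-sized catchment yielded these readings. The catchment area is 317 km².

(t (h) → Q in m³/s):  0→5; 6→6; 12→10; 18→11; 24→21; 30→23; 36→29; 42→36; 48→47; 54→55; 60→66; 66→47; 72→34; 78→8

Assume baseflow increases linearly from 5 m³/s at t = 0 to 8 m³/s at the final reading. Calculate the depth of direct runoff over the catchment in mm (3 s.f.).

Direct runoff: 0.00, 0.77, 4.54, 5.31, 15.08, 16.85, 22.62, 29.38, 40.15, 47.92, 58.69, 39.46, 26.23, 0.00 m³/s; ΣQ_DR = 307.0 m³/s.
V = ΣQ_DR · Δt = 307.0 × 21600 s = 6.631 × 10^6 m³.
Over A = 317 km², depth = V / A = 20.9 mm.

d ≈ 20.9 mm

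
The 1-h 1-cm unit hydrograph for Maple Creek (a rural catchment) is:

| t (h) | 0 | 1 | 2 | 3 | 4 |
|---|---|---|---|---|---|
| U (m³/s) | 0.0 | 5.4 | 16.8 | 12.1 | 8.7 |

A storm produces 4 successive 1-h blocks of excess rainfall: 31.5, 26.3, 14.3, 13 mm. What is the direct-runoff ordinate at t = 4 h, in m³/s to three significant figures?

Q ≈ 90.3 m³/s

By discrete convolution, Q_j = Σ (P_i / 10 mm) · U_{j−i}.
At t = 4 h (j=4): Q = (31.5/10)·8.7 + (26.3/10)·12.1 + (14.3/10)·16.8 + (13/10)·5.4 = 90.3 m³/s.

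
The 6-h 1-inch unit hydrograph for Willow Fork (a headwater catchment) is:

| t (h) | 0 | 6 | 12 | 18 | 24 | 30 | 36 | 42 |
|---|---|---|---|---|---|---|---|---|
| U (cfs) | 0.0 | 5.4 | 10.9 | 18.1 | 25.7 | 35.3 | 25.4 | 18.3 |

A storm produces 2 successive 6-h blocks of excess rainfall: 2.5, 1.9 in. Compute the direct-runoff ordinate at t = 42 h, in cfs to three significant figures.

Q ≈ 94.0 cfs

By discrete convolution, Q_j = Σ (P_i / 1 in) · U_{j−i}.
At t = 42 h (j=7): Q = (2.5/1)·18.3 + (1.9/1)·25.4 = 94.0 cfs.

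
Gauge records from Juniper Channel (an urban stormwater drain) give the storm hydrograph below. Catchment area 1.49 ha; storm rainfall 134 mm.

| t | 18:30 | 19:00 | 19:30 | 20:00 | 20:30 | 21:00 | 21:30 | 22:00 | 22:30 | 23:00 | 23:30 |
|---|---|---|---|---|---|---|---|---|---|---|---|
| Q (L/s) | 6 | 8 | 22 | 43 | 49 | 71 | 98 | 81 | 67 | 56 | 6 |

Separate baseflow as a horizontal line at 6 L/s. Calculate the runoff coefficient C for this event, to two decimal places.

ΣQ_DR = 441.0 L/s; V = ΣQ_DR·Δt = 7.938 × 10^5 L.
Runoff depth d = V / A = 53.28 mm.
C = d / P = 53.28 / 134 = 0.40.

C ≈ 0.40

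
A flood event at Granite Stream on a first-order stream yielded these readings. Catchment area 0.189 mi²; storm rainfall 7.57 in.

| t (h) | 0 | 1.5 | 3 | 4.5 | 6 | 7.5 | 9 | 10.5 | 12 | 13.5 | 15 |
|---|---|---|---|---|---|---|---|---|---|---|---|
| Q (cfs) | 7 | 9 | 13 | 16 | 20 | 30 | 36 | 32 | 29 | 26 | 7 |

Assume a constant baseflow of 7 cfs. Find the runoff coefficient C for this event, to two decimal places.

C ≈ 0.24

ΣQ_DR = 148.0 cfs; V = ΣQ_DR·Δt = 7.992 × 10^5 ft³.
Runoff depth d = V / A = 1.820 in.
C = d / P = 1.820 / 7.57 = 0.24.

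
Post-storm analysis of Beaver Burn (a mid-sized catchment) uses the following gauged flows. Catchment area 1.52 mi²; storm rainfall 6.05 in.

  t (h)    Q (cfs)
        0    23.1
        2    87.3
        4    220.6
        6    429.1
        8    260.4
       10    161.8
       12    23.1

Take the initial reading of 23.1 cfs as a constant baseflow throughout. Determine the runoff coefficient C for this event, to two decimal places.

ΣQ_DR = 1044 cfs; V = ΣQ_DR·Δt = 7.515 × 10^6 ft³.
Runoff depth d = V / A = 2.128 in.
C = d / P = 2.128 / 6.05 = 0.35.

C ≈ 0.35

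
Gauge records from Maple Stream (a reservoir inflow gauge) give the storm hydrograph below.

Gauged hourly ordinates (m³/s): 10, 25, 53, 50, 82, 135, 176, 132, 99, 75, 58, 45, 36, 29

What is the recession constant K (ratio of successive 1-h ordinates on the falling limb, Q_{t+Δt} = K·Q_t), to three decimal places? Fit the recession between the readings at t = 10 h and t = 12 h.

Using the recession-limb readings at t = 10 h and t = 12 h: Q falls from 58 to 36 m³/s over 2 intervals.
K = (Q₂/Q₁)^(1/2) = (36/58)^(1/2) = 0.788.

K ≈ 0.788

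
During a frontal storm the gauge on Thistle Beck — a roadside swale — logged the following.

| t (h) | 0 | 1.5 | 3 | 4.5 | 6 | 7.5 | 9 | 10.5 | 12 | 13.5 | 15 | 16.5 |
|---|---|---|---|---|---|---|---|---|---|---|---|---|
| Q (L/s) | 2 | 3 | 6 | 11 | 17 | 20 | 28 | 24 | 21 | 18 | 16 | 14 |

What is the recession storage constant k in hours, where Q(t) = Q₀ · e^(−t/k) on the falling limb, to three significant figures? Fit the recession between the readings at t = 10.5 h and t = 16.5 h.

k ≈ 11.1 h

On the falling limb, Q drops from 24 to 14 L/s between t = 10.5 h and t = 16.5 h (Δt = 6 h).
k = −Δt / ln(Q₂/Q₁) = −6 / ln(14/24) = 11.1 h.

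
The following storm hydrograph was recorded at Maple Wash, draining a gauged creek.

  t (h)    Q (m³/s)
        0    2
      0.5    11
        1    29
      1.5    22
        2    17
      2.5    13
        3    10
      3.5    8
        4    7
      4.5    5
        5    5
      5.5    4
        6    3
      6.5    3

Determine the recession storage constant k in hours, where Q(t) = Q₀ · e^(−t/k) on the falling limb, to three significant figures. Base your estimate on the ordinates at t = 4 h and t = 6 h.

k ≈ 2.36 h

On the falling limb, Q drops from 7 to 3 m³/s between t = 4 h and t = 6 h (Δt = 2 h).
k = −Δt / ln(Q₂/Q₁) = −2 / ln(3/7) = 2.36 h.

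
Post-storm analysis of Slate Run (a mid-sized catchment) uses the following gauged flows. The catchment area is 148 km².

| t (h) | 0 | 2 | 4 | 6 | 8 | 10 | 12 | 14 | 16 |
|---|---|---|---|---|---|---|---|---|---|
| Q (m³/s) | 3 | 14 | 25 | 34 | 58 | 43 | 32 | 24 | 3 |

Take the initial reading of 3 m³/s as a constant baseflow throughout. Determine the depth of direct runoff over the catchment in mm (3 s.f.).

Direct runoff: 0.0, 11.0, 22.0, 31.0, 55.0, 40.0, 29.0, 21.0, 0.0 m³/s; ΣQ_DR = 209.0 m³/s.
V = ΣQ_DR · Δt = 209.0 × 7200 s = 1.505 × 10^6 m³.
Over A = 148 km², depth = V / A = 10.2 mm.

d ≈ 10.2 mm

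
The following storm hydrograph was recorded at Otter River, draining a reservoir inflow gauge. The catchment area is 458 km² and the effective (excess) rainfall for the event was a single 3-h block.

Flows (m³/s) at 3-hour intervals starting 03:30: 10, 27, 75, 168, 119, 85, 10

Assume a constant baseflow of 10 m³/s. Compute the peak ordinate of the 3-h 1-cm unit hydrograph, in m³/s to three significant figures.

U_p ≈ 158 m³/s

Direct runoff: 0.0, 17.0, 65.0, 158.0, 109.0, 75.0, 0.0 m³/s; ΣQ_DR = 424.0 m³/s, peak = 158.0 m³/s.
Runoff depth d = ΣQ_DR·Δt / A = 424.0 × 10800 / (458 km²) = 9.998 mm.
The 1-cm UH is the DRH scaled by (10 mm)/d, so U_p = 158.0 × 10/9.998 = 158 m³/s.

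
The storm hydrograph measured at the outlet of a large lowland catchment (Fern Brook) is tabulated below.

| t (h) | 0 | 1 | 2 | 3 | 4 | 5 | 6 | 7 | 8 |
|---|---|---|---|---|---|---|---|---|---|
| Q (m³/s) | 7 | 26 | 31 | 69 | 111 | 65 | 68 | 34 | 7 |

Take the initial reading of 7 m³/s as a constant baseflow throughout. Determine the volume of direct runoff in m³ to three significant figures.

V ≈ 1.28 × 10^6 m³

Direct-runoff ordinates (Q − Q_b): 0.0, 19.0, 24.0, 62.0, 104.0, 58.0, 61.0, 27.0, 0.0 m³/s.
ΣQ_DR = 355.0 m³/s.
With Δt = 1 h = 3600 s, V = ΣQ_DR · Δt = 355.0 × 3600 = 1.28 × 10^6 m³.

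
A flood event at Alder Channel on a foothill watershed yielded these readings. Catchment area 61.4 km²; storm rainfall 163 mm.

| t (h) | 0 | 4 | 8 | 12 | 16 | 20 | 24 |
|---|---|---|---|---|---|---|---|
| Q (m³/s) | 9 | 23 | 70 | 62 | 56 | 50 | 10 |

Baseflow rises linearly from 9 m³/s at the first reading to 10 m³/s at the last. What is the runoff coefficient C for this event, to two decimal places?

C ≈ 0.31

ΣQ_DR = 213.5 m³/s; V = ΣQ_DR·Δt = 3.074 × 10^6 m³.
Runoff depth d = V / A = 50.07 mm.
C = d / P = 50.07 / 163 = 0.31.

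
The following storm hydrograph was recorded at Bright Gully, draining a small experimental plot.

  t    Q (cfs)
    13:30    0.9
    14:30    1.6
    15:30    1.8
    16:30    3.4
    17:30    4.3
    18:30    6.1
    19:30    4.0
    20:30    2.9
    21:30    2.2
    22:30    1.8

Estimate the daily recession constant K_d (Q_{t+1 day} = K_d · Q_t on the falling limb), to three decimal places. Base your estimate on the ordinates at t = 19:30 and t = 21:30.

K_d ≈ 0.001

Between t = 19:30 and t = 21:30 the flow falls from 4.0 to 2.2 cfs over 2×1 h = 2 h.
Per-interval ratio K = (2.2/4.0)^(1/2) = 0.7416; K_d = K^(24/1) = 0.001.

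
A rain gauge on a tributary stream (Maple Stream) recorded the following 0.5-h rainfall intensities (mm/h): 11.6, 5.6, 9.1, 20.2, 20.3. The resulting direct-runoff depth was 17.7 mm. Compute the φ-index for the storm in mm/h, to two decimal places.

Only the 4 blocks with intensity above φ contribute runoff: 11.6, 9.1, 20.2, 20.3 mm/h.
Σ(I−φ)·Δt = d  ⇒  (11.6+9.1+20.2+20.3 − 4φ)·0.5 = 17.7
φ = (61.20 − 17.7/0.5) / 4 = 6.45 mm/h.

φ ≈ 6.45 mm/h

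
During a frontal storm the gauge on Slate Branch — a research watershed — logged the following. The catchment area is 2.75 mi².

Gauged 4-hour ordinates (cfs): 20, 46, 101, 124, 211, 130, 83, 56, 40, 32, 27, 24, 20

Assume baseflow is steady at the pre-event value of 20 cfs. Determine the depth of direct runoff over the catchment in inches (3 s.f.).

Direct runoff: 0.0, 26.0, 81.0, 104.0, 191.0, 110.0, 63.0, 36.0, 20.0, 12.0, 7.0, 4.0, 0.0 cfs; ΣQ_DR = 654.0 cfs.
V = ΣQ_DR · Δt = 654.0 × 14400 s = 9.418 × 10^6 ft³.
Over A = 2.75 mi², depth = V / A = 1.47 in.

d ≈ 1.47 in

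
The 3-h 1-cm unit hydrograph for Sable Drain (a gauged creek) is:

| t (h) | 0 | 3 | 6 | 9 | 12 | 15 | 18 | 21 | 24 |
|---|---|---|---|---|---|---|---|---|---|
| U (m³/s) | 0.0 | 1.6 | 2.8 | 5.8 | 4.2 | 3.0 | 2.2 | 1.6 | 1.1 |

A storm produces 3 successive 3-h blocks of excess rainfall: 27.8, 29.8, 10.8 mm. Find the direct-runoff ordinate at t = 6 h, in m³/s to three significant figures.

Q ≈ 12.6 m³/s

By discrete convolution, Q_j = Σ (P_i / 10 mm) · U_{j−i}.
At t = 6 h (j=2): Q = (27.8/10)·2.8 + (29.8/10)·1.6 + (10.8/10)·0.0 = 12.6 m³/s.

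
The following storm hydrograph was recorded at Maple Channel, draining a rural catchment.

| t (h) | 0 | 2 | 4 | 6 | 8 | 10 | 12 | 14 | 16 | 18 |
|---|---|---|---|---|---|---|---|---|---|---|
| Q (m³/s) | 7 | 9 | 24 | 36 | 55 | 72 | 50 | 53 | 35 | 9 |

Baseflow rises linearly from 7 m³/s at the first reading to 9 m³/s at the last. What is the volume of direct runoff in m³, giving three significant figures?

V ≈ 1.94 × 10^6 m³

Direct-runoff ordinates (Q − Q_b): 0.00, 1.78, 16.56, 28.33, 47.11, 63.89, 41.67, 44.44, 26.22, 0.00 m³/s.
ΣQ_DR = 270.0 m³/s.
With Δt = 2 h = 7200 s, V = ΣQ_DR · Δt = 270.0 × 7200 = 1.94 × 10^6 m³.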